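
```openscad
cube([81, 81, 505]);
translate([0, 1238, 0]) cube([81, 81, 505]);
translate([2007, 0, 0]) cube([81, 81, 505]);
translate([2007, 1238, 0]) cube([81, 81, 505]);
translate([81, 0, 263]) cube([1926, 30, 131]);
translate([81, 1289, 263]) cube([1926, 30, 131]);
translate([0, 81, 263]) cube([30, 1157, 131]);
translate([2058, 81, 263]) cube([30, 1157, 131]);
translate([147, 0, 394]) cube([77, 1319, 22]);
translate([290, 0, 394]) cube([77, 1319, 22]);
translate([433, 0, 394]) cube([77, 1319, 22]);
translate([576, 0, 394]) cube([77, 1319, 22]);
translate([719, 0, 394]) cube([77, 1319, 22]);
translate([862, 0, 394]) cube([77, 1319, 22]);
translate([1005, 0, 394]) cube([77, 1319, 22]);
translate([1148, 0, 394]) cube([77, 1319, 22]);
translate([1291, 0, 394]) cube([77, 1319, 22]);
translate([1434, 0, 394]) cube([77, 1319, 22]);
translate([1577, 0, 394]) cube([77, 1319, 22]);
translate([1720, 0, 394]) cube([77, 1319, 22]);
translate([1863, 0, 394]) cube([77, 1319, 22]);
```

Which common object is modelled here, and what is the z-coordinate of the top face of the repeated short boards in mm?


A bed frame. The slat-top height is 416 mm.

Four posts, four rails, and a row of slats — a bed frame. Slats sit on the rails at z = 263 + 131 = 394; with slat thickness 22, the top is 416 mm.


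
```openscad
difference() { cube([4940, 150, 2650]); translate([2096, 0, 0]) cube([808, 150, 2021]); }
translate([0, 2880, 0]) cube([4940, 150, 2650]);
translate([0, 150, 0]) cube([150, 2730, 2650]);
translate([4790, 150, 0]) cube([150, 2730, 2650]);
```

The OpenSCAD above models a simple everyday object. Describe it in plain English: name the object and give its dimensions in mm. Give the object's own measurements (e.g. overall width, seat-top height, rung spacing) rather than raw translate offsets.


A single room: four walls, each 2650 mm tall and 150 mm thick, enclosing an outside footprint 4940×3030 mm (x × y), no floor or roof. The front and back walls (−y and +y sides) run the full x-width; the side walls fit between their inner faces. A door opening 808 mm wide and 2021 mm tall is cut through the front wall from the floor up, its −x edge 2096 mm from the wall's −x end.


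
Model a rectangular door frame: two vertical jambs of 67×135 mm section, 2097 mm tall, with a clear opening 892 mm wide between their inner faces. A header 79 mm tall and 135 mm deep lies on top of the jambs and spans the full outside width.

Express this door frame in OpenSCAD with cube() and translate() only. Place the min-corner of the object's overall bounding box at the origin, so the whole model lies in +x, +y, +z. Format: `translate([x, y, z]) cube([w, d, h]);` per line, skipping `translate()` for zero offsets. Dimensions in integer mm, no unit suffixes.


cube([67, 135, 2097]);
translate([959, 0, 0]) cube([67, 135, 2097]);
translate([0, 0, 2097]) cube([1026, 135, 79]);


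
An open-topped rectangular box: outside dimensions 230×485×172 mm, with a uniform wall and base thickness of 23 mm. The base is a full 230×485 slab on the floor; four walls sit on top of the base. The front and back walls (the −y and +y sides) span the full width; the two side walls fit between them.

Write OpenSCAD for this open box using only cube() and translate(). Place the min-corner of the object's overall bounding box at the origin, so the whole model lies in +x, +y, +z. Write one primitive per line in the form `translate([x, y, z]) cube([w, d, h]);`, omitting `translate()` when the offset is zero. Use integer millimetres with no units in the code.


cube([230, 485, 23]);
translate([0, 0, 23]) cube([230, 23, 149]);
translate([0, 462, 23]) cube([230, 23, 149]);
translate([0, 23, 23]) cube([23, 439, 149]);
translate([207, 23, 23]) cube([23, 439, 149]);


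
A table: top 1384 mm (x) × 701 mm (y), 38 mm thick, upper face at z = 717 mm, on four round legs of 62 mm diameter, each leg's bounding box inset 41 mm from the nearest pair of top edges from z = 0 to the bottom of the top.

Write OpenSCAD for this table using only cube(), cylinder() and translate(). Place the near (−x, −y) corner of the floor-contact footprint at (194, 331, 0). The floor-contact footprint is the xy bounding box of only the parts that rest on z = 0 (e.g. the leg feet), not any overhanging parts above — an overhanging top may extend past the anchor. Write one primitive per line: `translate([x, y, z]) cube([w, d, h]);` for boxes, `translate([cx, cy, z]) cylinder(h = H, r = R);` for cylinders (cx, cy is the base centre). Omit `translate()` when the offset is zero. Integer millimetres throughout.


translate([153, 290, 679]) cube([1384, 701, 38]);
translate([225, 362, 0]) cylinder(h = 679, r = 31);
translate([1465, 362, 0]) cylinder(h = 679, r = 31);
translate([225, 919, 0]) cylinder(h = 679, r = 31);
translate([1465, 919, 0]) cylinder(h = 679, r = 31);


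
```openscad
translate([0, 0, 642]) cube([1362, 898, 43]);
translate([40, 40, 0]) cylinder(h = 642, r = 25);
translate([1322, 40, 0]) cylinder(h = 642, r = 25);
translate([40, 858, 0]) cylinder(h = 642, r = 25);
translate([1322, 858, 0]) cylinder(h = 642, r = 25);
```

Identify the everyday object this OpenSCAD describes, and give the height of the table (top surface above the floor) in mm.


A table. The table height is 685 mm.

A 1362×898×43 slab sits at z = 642 on four Ø50 mm round legs — a table. The top surface is at 642 + 43 = 685 mm.


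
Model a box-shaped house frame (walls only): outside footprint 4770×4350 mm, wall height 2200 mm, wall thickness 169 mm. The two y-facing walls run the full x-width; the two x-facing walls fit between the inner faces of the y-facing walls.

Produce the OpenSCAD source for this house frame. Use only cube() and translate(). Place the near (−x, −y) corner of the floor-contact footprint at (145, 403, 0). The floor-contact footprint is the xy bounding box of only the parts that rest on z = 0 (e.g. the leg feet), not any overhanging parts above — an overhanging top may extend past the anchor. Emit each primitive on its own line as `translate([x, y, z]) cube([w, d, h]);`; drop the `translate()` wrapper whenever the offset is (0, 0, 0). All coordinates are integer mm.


translate([145, 403, 0]) cube([4770, 169, 2200]);
translate([145, 4584, 0]) cube([4770, 169, 2200]);
translate([145, 572, 0]) cube([169, 4012, 2200]);
translate([4746, 572, 0]) cube([169, 4012, 2200]);


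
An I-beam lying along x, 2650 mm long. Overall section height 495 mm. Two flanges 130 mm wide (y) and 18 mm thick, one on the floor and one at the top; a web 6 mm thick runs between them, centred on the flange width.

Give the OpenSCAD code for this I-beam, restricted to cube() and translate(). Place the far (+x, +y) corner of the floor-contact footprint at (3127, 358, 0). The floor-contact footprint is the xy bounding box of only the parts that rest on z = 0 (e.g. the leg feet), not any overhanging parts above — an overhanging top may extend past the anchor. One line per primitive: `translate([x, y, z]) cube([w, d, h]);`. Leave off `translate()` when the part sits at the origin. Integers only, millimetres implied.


translate([477, 228, 0]) cube([2650, 130, 18]);
translate([477, 290, 18]) cube([2650, 6, 459]);
translate([477, 228, 477]) cube([2650, 130, 18]);


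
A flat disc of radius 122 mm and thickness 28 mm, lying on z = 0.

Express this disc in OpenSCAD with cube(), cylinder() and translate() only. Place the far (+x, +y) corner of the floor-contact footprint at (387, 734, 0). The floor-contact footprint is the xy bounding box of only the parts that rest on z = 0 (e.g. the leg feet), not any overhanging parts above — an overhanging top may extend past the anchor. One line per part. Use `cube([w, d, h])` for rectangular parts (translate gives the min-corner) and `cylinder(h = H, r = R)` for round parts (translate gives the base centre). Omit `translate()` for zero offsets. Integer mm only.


translate([265, 612, 0]) cylinder(h = 28, r = 122);


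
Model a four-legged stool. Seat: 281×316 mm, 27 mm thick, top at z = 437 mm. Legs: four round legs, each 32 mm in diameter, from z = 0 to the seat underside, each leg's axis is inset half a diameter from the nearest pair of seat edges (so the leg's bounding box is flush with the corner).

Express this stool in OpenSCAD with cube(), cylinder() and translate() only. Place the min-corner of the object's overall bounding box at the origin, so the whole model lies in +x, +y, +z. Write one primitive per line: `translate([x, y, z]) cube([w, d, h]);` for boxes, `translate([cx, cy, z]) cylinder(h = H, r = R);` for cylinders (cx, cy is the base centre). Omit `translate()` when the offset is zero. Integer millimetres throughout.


translate([0, 0, 410]) cube([281, 316, 27]);
translate([16, 16, 0]) cylinder(h = 410, r = 16);
translate([265, 16, 0]) cylinder(h = 410, r = 16);
translate([16, 300, 0]) cylinder(h = 410, r = 16);
translate([265, 300, 0]) cylinder(h = 410, r = 16);


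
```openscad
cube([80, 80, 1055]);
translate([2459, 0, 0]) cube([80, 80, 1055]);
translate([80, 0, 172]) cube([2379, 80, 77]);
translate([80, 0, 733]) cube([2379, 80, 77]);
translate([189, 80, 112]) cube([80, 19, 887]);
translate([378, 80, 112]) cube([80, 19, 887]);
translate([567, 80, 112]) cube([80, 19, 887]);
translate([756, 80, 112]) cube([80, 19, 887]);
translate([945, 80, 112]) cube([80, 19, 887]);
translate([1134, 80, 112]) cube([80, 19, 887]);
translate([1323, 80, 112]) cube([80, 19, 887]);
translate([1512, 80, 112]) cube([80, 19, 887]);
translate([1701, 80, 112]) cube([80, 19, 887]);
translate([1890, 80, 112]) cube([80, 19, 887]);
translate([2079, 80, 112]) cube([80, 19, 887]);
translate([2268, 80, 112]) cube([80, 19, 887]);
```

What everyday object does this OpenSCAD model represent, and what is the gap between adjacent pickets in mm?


A fence section. The picket gap is 109 mm.

Two posts, two rails, 12 pickets — a fence section. Span 2379 mm holds 12 pickets of 80 mm with 13 equal gaps: ⌊(2379 − 12·80) / 13⌋ = 109 mm.


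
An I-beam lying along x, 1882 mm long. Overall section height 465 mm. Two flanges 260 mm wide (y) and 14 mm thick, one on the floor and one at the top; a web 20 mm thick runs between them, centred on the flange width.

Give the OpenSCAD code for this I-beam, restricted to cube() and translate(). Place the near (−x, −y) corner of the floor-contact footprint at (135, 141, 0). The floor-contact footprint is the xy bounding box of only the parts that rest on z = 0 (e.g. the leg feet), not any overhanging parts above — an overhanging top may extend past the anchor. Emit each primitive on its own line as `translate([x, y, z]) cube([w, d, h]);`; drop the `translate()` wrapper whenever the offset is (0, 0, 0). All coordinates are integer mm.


translate([135, 141, 0]) cube([1882, 260, 14]);
translate([135, 261, 14]) cube([1882, 20, 437]);
translate([135, 141, 451]) cube([1882, 260, 14]);


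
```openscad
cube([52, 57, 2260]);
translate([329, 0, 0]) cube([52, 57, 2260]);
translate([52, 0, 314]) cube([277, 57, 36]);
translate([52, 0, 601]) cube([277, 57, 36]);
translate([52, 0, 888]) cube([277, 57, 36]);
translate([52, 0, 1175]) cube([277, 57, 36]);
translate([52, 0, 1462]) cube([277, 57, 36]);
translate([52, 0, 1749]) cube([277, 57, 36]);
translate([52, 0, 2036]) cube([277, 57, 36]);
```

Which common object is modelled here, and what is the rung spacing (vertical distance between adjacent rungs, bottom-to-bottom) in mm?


A ladder. The rung spacing is 287 mm.

Two tall 52×57 posts with 7 short bars between them — a ladder. Adjacent rungs sit at z = 314 and z = 601, so the spacing is 601 − 314 = 287 mm.


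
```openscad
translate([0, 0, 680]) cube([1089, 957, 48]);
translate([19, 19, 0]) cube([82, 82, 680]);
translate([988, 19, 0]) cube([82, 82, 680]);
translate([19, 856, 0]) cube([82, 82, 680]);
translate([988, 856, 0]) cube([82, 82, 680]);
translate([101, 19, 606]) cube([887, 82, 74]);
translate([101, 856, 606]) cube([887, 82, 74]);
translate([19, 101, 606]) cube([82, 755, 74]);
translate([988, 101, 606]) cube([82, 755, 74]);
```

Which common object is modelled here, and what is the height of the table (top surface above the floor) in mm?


A table. The table height is 728 mm.

A 1089×957×48 slab sits at z = 680 on four 82 mm square posts — a table. The top surface is at 680 + 48 = 728 mm.


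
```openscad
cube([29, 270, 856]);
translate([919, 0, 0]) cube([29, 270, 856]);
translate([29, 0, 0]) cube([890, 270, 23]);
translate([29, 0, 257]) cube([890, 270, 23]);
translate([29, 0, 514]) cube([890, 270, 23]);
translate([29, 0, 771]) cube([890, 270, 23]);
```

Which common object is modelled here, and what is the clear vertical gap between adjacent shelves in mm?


A bookshelf. The clear shelf gap is 234 mm.

Two tall side panels with 4 horizontal boards between them — a bookshelf. The first two shelf undersides are at z = 0 and z = 257; with shelf thickness 23, the clear gap is 257 − 0 − 23 = 234 mm.


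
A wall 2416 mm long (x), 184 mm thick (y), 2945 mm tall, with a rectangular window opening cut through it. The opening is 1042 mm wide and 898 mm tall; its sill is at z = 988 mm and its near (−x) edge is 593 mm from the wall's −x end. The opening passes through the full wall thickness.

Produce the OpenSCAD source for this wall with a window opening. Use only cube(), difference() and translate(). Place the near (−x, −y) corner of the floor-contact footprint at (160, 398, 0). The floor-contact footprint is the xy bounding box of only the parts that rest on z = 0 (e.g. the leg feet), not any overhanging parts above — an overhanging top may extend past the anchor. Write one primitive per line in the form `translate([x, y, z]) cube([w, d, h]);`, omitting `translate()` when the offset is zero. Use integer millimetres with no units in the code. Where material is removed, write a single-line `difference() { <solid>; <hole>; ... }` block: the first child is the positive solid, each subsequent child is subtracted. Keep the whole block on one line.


difference() { translate([160, 398, 0]) cube([2416, 184, 2945]); translate([753, 398, 988]) cube([1042, 184, 898]); }


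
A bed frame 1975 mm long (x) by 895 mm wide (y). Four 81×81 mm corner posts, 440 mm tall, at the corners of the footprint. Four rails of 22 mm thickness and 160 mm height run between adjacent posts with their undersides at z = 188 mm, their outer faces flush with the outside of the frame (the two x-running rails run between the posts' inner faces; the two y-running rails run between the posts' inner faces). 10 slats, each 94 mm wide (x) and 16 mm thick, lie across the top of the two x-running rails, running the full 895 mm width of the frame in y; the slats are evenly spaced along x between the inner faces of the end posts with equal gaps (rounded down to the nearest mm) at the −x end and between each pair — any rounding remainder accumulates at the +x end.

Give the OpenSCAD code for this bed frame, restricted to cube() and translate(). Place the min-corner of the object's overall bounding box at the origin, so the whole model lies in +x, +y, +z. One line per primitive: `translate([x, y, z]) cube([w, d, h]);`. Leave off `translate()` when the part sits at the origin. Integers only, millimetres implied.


cube([81, 81, 440]);
translate([0, 814, 0]) cube([81, 81, 440]);
translate([1894, 0, 0]) cube([81, 81, 440]);
translate([1894, 814, 0]) cube([81, 81, 440]);
translate([81, 0, 188]) cube([1813, 22, 160]);
translate([81, 873, 188]) cube([1813, 22, 160]);
translate([0, 81, 188]) cube([22, 733, 160]);
translate([1953, 81, 188]) cube([22, 733, 160]);
translate([160, 0, 348]) cube([94, 895, 16]);
translate([333, 0, 348]) cube([94, 895, 16]);
translate([506, 0, 348]) cube([94, 895, 16]);
translate([679, 0, 348]) cube([94, 895, 16]);
translate([852, 0, 348]) cube([94, 895, 16]);
translate([1025, 0, 348]) cube([94, 895, 16]);
translate([1198, 0, 348]) cube([94, 895, 16]);
translate([1371, 0, 348]) cube([94, 895, 16]);
translate([1544, 0, 348]) cube([94, 895, 16]);
translate([1717, 0, 348]) cube([94, 895, 16]);


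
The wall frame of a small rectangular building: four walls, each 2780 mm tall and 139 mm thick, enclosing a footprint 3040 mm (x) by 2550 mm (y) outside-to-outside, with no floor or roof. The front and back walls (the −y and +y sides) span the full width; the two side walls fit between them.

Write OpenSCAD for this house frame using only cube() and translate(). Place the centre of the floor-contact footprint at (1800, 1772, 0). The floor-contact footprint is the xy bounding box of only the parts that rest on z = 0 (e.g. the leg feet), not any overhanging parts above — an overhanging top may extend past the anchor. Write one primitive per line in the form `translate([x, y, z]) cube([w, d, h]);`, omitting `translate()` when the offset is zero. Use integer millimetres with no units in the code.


translate([280, 497, 0]) cube([3040, 139, 2780]);
translate([280, 2908, 0]) cube([3040, 139, 2780]);
translate([280, 636, 0]) cube([139, 2272, 2780]);
translate([3181, 636, 0]) cube([139, 2272, 2780]);


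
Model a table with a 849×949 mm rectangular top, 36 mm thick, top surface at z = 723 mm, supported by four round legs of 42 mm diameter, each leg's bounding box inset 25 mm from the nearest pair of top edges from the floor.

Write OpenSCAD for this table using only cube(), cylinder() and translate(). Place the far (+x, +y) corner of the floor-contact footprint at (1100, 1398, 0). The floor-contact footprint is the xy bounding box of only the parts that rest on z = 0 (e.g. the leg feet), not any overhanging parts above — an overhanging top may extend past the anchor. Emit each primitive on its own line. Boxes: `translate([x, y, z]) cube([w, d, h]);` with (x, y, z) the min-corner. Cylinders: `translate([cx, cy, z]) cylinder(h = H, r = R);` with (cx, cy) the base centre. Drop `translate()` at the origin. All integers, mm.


translate([276, 474, 687]) cube([849, 949, 36]);
translate([322, 520, 0]) cylinder(h = 687, r = 21);
translate([1079, 520, 0]) cylinder(h = 687, r = 21);
translate([322, 1377, 0]) cylinder(h = 687, r = 21);
translate([1079, 1377, 0]) cylinder(h = 687, r = 21);


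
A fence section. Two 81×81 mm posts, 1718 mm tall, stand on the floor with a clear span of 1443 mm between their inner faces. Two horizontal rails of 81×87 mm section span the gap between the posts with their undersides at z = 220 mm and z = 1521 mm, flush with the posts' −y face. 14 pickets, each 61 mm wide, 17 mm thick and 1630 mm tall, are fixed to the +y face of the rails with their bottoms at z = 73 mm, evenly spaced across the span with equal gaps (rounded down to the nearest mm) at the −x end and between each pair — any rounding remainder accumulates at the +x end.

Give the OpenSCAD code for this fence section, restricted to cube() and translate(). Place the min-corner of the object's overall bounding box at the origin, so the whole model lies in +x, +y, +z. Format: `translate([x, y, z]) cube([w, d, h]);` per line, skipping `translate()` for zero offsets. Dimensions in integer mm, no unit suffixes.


cube([81, 81, 1718]);
translate([1524, 0, 0]) cube([81, 81, 1718]);
translate([81, 0, 220]) cube([1443, 81, 87]);
translate([81, 0, 1521]) cube([1443, 81, 87]);
translate([120, 81, 73]) cube([61, 17, 1630]);
translate([220, 81, 73]) cube([61, 17, 1630]);
translate([320, 81, 73]) cube([61, 17, 1630]);
translate([420, 81, 73]) cube([61, 17, 1630]);
translate([520, 81, 73]) cube([61, 17, 1630]);
translate([620, 81, 73]) cube([61, 17, 1630]);
translate([720, 81, 73]) cube([61, 17, 1630]);
translate([820, 81, 73]) cube([61, 17, 1630]);
translate([920, 81, 73]) cube([61, 17, 1630]);
translate([1020, 81, 73]) cube([61, 17, 1630]);
translate([1120, 81, 73]) cube([61, 17, 1630]);
translate([1220, 81, 73]) cube([61, 17, 1630]);
translate([1320, 81, 73]) cube([61, 17, 1630]);
translate([1420, 81, 73]) cube([61, 17, 1630]);


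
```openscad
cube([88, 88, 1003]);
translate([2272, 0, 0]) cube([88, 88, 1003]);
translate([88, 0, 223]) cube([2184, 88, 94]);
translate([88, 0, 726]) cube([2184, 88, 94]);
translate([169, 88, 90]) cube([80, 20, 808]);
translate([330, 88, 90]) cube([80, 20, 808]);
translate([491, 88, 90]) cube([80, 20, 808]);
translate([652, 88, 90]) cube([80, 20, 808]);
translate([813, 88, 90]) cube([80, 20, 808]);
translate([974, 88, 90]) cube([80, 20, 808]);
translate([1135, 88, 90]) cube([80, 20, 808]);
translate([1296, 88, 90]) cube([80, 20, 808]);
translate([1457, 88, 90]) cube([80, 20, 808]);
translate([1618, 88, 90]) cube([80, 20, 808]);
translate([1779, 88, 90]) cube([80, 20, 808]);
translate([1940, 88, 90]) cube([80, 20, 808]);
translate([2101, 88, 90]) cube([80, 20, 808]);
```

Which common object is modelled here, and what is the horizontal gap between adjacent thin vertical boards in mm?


A fence section. The picket gap is 81 mm.

Two posts, two rails, 13 pickets — a fence section. Span 2184 mm holds 13 pickets of 80 mm with 14 equal gaps: ⌊(2184 − 13·80) / 14⌋ = 81 mm.


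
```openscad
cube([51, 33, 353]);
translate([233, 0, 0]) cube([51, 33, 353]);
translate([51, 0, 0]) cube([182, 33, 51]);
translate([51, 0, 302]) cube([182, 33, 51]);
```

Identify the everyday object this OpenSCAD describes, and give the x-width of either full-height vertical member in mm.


A picture frame. The border width is 51 mm.

Four thin pieces enclosing a rectangular opening — a picture frame. The two full-height stiles are 353 mm tall; the top rail sits at z = 302 and is 51 mm tall, so the border above the opening is 353 − 302 = 51 mm, matching the stile x-width.


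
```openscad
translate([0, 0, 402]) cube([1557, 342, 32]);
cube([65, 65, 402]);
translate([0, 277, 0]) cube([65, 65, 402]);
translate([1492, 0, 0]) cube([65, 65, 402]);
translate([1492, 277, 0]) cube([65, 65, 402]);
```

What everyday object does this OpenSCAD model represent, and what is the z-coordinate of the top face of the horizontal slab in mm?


A bench. The seat-top height is 434 mm.

A long slab on four corner posts — a bench. The slab sits at z = 402 with thickness 32, so the top is 402 + 32 = 434 mm.


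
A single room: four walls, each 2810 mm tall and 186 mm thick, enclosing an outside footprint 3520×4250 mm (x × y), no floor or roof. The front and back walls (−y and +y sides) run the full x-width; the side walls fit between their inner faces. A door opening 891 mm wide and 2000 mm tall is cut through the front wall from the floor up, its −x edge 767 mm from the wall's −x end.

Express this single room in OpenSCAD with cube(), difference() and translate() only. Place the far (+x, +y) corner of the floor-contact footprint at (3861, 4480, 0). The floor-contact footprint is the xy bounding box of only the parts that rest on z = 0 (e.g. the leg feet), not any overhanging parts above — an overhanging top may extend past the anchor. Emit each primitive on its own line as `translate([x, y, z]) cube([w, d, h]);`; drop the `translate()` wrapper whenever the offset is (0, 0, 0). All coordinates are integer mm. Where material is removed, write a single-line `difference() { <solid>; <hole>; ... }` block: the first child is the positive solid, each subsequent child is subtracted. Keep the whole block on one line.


difference() { translate([341, 230, 0]) cube([3520, 186, 2810]); translate([1108, 230, 0]) cube([891, 186, 2000]); }
translate([341, 4294, 0]) cube([3520, 186, 2810]);
translate([341, 416, 0]) cube([186, 3878, 2810]);
translate([3675, 416, 0]) cube([186, 3878, 2810]);


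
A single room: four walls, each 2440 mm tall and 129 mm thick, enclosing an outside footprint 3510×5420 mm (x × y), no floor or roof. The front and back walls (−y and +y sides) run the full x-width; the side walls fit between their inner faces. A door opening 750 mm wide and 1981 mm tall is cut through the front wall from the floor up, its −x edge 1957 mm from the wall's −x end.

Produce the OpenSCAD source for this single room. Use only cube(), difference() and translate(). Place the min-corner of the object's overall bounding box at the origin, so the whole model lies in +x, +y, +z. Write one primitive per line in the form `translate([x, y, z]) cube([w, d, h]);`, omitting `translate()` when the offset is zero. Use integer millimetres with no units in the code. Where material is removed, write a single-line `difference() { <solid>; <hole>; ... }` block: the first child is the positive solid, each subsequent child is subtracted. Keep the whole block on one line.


difference() { cube([3510, 129, 2440]); translate([1957, 0, 0]) cube([750, 129, 1981]); }
translate([0, 5291, 0]) cube([3510, 129, 2440]);
translate([0, 129, 0]) cube([129, 5162, 2440]);
translate([3381, 129, 0]) cube([129, 5162, 2440]);


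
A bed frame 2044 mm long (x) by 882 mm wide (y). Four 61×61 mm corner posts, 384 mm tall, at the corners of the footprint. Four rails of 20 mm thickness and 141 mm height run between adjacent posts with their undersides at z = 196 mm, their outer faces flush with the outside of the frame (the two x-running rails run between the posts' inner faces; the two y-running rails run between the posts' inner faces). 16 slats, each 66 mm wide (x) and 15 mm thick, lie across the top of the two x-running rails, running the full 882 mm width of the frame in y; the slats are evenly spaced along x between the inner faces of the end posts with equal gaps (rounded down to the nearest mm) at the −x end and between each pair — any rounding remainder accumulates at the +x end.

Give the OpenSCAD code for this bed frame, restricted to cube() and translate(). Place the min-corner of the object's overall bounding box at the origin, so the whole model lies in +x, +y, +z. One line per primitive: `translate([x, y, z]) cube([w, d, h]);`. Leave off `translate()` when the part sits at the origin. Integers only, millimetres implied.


cube([61, 61, 384]);
translate([0, 821, 0]) cube([61, 61, 384]);
translate([1983, 0, 0]) cube([61, 61, 384]);
translate([1983, 821, 0]) cube([61, 61, 384]);
translate([61, 0, 196]) cube([1922, 20, 141]);
translate([61, 862, 196]) cube([1922, 20, 141]);
translate([0, 61, 196]) cube([20, 760, 141]);
translate([2024, 61, 196]) cube([20, 760, 141]);
translate([111, 0, 337]) cube([66, 882, 15]);
translate([227, 0, 337]) cube([66, 882, 15]);
translate([343, 0, 337]) cube([66, 882, 15]);
translate([459, 0, 337]) cube([66, 882, 15]);
translate([575, 0, 337]) cube([66, 882, 15]);
translate([691, 0, 337]) cube([66, 882, 15]);
translate([807, 0, 337]) cube([66, 882, 15]);
translate([923, 0, 337]) cube([66, 882, 15]);
translate([1039, 0, 337]) cube([66, 882, 15]);
translate([1155, 0, 337]) cube([66, 882, 15]);
translate([1271, 0, 337]) cube([66, 882, 15]);
translate([1387, 0, 337]) cube([66, 882, 15]);
translate([1503, 0, 337]) cube([66, 882, 15]);
translate([1619, 0, 337]) cube([66, 882, 15]);
translate([1735, 0, 337]) cube([66, 882, 15]);
translate([1851, 0, 337]) cube([66, 882, 15]);


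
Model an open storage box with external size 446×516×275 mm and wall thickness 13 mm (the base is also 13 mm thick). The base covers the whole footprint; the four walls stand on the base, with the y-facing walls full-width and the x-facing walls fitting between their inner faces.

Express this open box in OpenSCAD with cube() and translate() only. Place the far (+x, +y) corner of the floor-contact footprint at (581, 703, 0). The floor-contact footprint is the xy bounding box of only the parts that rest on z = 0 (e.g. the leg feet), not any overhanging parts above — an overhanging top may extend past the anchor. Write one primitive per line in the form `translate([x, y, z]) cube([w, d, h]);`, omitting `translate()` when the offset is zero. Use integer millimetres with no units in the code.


translate([135, 187, 0]) cube([446, 516, 13]);
translate([135, 187, 13]) cube([446, 13, 262]);
translate([135, 690, 13]) cube([446, 13, 262]);
translate([135, 200, 13]) cube([13, 490, 262]);
translate([568, 200, 13]) cube([13, 490, 262]);


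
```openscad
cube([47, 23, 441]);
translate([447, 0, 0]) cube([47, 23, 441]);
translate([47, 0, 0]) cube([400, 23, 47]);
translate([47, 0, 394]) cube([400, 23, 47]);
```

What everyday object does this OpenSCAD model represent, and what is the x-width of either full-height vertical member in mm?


A picture frame. The border width is 47 mm.

Four thin pieces enclosing a rectangular opening — a picture frame. The two full-height stiles are 441 mm tall; the top rail sits at z = 394 and is 47 mm tall, so the border above the opening is 441 − 394 = 47 mm, matching the stile x-width.


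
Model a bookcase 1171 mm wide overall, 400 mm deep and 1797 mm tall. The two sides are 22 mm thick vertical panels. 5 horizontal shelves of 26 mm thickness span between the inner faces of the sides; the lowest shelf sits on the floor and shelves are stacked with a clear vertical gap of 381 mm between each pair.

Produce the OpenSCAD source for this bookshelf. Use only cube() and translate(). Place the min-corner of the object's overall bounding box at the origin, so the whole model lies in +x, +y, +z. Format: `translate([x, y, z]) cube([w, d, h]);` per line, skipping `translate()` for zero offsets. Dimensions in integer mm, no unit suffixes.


cube([22, 400, 1797]);
translate([1149, 0, 0]) cube([22, 400, 1797]);
translate([22, 0, 0]) cube([1127, 400, 26]);
translate([22, 0, 407]) cube([1127, 400, 26]);
translate([22, 0, 814]) cube([1127, 400, 26]);
translate([22, 0, 1221]) cube([1127, 400, 26]);
translate([22, 0, 1628]) cube([1127, 400, 26]);


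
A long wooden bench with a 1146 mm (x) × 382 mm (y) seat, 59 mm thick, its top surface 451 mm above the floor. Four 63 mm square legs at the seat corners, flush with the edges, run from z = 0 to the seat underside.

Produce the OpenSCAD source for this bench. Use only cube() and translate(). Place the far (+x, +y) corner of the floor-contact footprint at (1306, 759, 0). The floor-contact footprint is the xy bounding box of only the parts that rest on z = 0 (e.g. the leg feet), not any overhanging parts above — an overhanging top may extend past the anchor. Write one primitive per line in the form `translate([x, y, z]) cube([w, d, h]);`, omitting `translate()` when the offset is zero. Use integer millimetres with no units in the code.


translate([160, 377, 392]) cube([1146, 382, 59]);
translate([160, 377, 0]) cube([63, 63, 392]);
translate([160, 696, 0]) cube([63, 63, 392]);
translate([1243, 377, 0]) cube([63, 63, 392]);
translate([1243, 696, 0]) cube([63, 63, 392]);


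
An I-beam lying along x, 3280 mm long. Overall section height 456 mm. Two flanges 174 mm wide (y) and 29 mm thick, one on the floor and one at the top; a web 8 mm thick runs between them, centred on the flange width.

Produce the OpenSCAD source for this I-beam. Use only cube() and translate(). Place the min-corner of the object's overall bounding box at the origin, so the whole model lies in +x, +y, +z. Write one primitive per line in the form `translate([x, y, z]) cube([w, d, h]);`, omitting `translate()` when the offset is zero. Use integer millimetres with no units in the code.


cube([3280, 174, 29]);
translate([0, 83, 29]) cube([3280, 8, 398]);
translate([0, 0, 427]) cube([3280, 174, 29]);


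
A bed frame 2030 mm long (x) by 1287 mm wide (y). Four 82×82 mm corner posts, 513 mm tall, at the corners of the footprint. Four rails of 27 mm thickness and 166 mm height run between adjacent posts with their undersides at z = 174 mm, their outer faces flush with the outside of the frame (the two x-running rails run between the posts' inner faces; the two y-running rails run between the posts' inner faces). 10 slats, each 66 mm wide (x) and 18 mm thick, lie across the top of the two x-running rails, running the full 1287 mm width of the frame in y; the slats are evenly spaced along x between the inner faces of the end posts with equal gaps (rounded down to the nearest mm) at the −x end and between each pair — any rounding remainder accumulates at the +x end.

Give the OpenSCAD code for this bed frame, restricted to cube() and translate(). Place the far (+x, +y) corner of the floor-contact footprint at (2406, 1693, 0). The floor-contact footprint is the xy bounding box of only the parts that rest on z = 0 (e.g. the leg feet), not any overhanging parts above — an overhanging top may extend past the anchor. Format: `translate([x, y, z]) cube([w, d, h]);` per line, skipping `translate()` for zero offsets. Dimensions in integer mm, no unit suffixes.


// slat z = rail_z + rail_h = 174 + 166 = 340
// slat gap = ⌊(1866 − 10·66) / 11⌋ = 109
translate([376, 406, 0]) cube([82, 82, 513]);
translate([376, 1611, 0]) cube([82, 82, 513]);
translate([2324, 406, 0]) cube([82, 82, 513]);
translate([2324, 1611, 0]) cube([82, 82, 513]);
translate([458, 406, 174]) cube([1866, 27, 166]);
translate([458, 1666, 174]) cube([1866, 27, 166]);
translate([376, 488, 174]) cube([27, 1123, 166]);
translate([2379, 488, 174]) cube([27, 1123, 166]);
translate([567, 406, 340]) cube([66, 1287, 18]);
translate([742, 406, 340]) cube([66, 1287, 18]);
translate([917, 406, 340]) cube([66, 1287, 18]);
translate([1092, 406, 340]) cube([66, 1287, 18]);
translate([1267, 406, 340]) cube([66, 1287, 18]);
translate([1442, 406, 340]) cube([66, 1287, 18]);
translate([1617, 406, 340]) cube([66, 1287, 18]);
translate([1792, 406, 340]) cube([66, 1287, 18]);
translate([1967, 406, 340]) cube([66, 1287, 18]);
translate([2142, 406, 340]) cube([66, 1287, 18]);


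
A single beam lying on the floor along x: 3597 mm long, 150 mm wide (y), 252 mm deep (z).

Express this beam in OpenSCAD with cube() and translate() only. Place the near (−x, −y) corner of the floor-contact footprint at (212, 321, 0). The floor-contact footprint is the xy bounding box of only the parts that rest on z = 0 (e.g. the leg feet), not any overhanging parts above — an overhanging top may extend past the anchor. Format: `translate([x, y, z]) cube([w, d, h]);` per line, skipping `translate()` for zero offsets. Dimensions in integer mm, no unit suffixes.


translate([212, 321, 0]) cube([3597, 150, 252]);


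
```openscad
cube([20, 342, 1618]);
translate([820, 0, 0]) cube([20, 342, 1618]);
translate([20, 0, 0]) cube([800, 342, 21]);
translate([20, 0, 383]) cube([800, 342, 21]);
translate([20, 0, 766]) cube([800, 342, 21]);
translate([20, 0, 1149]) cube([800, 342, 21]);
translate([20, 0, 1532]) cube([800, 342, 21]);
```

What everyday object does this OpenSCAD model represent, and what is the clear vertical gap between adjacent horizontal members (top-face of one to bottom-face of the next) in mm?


A bookshelf. The clear shelf gap is 362 mm.

Two tall side panels with 5 horizontal boards between them — a bookshelf. The first two shelf undersides are at z = 0 and z = 383; with shelf thickness 21, the clear gap is 383 − 0 − 21 = 362 mm.


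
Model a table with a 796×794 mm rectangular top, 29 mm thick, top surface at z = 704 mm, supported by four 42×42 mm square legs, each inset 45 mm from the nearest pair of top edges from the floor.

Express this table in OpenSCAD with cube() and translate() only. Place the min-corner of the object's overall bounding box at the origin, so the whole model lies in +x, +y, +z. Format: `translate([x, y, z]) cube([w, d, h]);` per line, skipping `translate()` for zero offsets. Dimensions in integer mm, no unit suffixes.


translate([0, 0, 675]) cube([796, 794, 29]);
translate([45, 45, 0]) cube([42, 42, 675]);
translate([709, 45, 0]) cube([42, 42, 675]);
translate([45, 707, 0]) cube([42, 42, 675]);
translate([709, 707, 0]) cube([42, 42, 675]);


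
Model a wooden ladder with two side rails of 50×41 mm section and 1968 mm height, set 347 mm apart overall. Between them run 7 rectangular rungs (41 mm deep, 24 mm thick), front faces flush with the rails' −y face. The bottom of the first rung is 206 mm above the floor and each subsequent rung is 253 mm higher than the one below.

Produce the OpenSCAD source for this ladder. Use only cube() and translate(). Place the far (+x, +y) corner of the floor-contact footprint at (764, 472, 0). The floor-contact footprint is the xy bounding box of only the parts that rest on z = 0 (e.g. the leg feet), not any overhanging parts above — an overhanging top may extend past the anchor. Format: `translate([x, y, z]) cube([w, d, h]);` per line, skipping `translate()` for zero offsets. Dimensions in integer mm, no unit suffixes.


translate([417, 431, 0]) cube([50, 41, 1968]);
translate([714, 431, 0]) cube([50, 41, 1968]);
translate([467, 431, 206]) cube([247, 41, 24]);
translate([467, 431, 459]) cube([247, 41, 24]);
translate([467, 431, 712]) cube([247, 41, 24]);
translate([467, 431, 965]) cube([247, 41, 24]);
translate([467, 431, 1218]) cube([247, 41, 24]);
translate([467, 431, 1471]) cube([247, 41, 24]);
translate([467, 431, 1724]) cube([247, 41, 24]);


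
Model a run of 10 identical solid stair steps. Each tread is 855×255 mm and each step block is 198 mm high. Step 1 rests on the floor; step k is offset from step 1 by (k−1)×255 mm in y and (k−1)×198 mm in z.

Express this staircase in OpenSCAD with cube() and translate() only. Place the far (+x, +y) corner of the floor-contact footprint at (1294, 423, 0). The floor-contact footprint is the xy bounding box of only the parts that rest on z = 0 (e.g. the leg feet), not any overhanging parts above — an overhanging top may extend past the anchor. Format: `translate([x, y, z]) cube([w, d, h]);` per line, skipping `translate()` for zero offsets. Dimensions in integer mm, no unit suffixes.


translate([439, 168, 0]) cube([855, 255, 198]);
translate([439, 423, 198]) cube([855, 255, 198]);
translate([439, 678, 396]) cube([855, 255, 198]);
translate([439, 933, 594]) cube([855, 255, 198]);
translate([439, 1188, 792]) cube([855, 255, 198]);
translate([439, 1443, 990]) cube([855, 255, 198]);
translate([439, 1698, 1188]) cube([855, 255, 198]);
translate([439, 1953, 1386]) cube([855, 255, 198]);
translate([439, 2208, 1584]) cube([855, 255, 198]);
translate([439, 2463, 1782]) cube([855, 255, 198]);


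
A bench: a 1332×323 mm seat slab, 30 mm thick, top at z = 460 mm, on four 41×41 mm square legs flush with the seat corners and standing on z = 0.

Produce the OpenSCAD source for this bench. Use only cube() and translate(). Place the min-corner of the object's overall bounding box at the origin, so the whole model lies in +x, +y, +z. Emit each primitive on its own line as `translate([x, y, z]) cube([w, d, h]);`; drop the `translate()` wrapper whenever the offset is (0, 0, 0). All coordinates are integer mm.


translate([0, 0, 430]) cube([1332, 323, 30]);
cube([41, 41, 430]);
translate([0, 282, 0]) cube([41, 41, 430]);
translate([1291, 0, 0]) cube([41, 41, 430]);
translate([1291, 282, 0]) cube([41, 41, 430]);


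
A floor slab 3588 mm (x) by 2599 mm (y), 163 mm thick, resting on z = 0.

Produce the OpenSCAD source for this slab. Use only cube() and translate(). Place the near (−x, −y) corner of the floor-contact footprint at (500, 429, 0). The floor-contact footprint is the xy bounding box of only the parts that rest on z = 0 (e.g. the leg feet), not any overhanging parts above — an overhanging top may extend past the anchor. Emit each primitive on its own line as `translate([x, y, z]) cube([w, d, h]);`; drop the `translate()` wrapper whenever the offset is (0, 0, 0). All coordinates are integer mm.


translate([500, 429, 0]) cube([3588, 2599, 163]);


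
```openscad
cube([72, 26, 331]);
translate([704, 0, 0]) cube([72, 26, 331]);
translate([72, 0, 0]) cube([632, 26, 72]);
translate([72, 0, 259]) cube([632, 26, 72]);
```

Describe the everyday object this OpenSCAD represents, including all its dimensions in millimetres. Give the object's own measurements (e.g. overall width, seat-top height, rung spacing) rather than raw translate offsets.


A rectangular picture frame lying in the x–z plane (depth along y). The opening is 632 mm wide (x) by 187 mm tall (z), surrounded by a border 72 mm wide on all four sides. The frame is 26 mm deep and is made of two full-height vertical stiles with two horizontal rails fitted between them.


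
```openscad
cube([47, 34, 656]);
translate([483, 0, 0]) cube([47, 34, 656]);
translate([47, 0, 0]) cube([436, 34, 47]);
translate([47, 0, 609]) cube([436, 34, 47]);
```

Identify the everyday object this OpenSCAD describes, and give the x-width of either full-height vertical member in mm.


A picture frame. The border width is 47 mm.

Four thin pieces enclosing a rectangular opening — a picture frame. The two full-height stiles are 656 mm tall; the top rail sits at z = 609 and is 47 mm tall, so the border above the opening is 656 − 609 = 47 mm, matching the stile x-width.
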